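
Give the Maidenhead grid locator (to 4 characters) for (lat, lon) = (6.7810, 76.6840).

MJ86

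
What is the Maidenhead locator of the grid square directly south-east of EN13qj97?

Longitude extended square 9; +1 → 10, wraps to 0, carry into subsquare.
Longitude subsquare q = 16; +1 → 17 = r.
Latitude extended square 7; −1 → 6.

EN13rj06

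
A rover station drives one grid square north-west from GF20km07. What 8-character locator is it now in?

Longitude extended square 0; −1 → -1, wraps to 9, carry into subsquare.
Longitude subsquare k = 10; −1 → 9 = j.
Latitude extended square 7; +1 → 8.

GF20jm98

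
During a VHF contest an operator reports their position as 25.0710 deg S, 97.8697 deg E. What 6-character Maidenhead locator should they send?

Shift to the Maidenhead origin (180°W, 90°S): lon 277.8697, lat 64.9290.
Field: 277.8697/20 → 13 → N, 64.9290/10 → 6 → G; chars NG.
Square: 17.8697/2 → 8, 4.9290/1 → 4; chars 84.
Subsquare: 1.8697/0.0833333 → 22 → w, 0.9290/0.0416667 → 22 → w; chars ww.

NG84ww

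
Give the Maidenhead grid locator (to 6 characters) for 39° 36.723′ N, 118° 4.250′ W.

Offset from 180°W / 90°S: lon 61.9292°, lat 129.6121°.
Field: lon ⌊61.9292/20⌋ = 3 → D; lat ⌊129.6121/10⌋ = 12 → M.
Square: lon ⌊1.9292/2⌋ = 0; lat ⌊9.6121/1⌋ = 9.
Subsquare: lon ⌊1.9292/0.0833333⌋ = 23 → x; lat ⌊0.6121/0.0416667⌋ = 14 → o.

DM09xo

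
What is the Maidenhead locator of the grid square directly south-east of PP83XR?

PP93aq

Longitude subsquare x = 23; +1 → 24, wraps to 0 = a, carry into square.
Longitude square 8; +1 → 9.
Latitude subsquare r = 17; −1 → 16 = q.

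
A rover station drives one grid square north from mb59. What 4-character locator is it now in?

MC50

Latitude square 9; +1 → 10, wraps to 0, carry into field.
Latitude field B = 1; +1 → 2 = C.
The longitude characters are unchanged.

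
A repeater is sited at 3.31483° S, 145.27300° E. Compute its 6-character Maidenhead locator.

Add 180° to longitude and 90° to latitude: 325.2730, 86.6852.
Field (20°×10°, letters A–R): lon ⌊325.2730/20⌋ = 16 → Q; lat ⌊86.6852/10⌋ = 8 → I.
Square (2°×1°, digits 0–9): lon ⌊5.2730/2⌋ = 2; lat ⌊6.6852/1⌋ = 6.
Subsquare (5′×2.5′, letters a–x): lon ⌊1.2730/0.0833333⌋ = 15 → p; lat ⌊0.6852/0.0416667⌋ = 16 → q.

QI26pq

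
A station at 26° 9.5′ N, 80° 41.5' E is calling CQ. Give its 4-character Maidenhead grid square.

NL06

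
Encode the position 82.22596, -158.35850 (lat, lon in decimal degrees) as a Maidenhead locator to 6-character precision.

Add 180° to longitude and 90° to latitude: 21.6415, 172.2260.
Field (20°×10°, letters A–R): 21.6415/20 → 1 → B, 172.2260/10 → 17 → R; chars BR.
Square (2°×1°, digits 0–9): 1.6415/2 → 0, 2.2260/1 → 2; chars 02.
Subsquare (5′×2.5′, letters a–x): 1.6415/0.0833333 → 19 → t, 0.2260/0.0416667 → 5 → f; chars tf.

BR02tf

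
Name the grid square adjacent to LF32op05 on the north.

Latitude extended square 5; +1 → 6.
The longitude characters are unchanged.

LF32op06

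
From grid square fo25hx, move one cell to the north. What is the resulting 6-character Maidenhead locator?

Latitude subsquare x = 23; +1 → 24, wraps to 0 = a, carry into square.
Latitude square 5; +1 → 6.
The longitude characters are unchanged.

FO26ha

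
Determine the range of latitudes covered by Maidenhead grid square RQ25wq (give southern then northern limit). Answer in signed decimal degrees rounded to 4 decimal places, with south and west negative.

Field R=17, Q=16: +17·20° lon, +16·10° lat → SW at lon 160°, lat 70°.
Square 2, 5: +2·2° lon, +5·1° lat → SW at lon 164°, lat 75°.
Subsquare w=22, q=16: +22·0.0833333° lon, +16·0.0416667° lat → SW at lon 165.833°, lat 75.6667°.
Cell spans 0.0833333° lon × 0.0416667° lat.
south 75.6667, north 75.7083.

75.6667, 75.7083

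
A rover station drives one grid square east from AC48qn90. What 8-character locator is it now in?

AC48rn00

Longitude extended square 9; +1 → 10, wraps to 0, carry into subsquare.
Longitude subsquare q = 16; +1 → 17 = r.
The latitude characters are unchanged.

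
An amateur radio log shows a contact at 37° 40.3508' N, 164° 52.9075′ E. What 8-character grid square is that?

RM27kq51

Shift to the Maidenhead origin (180°W, 90°S): lon 344.88179, lat 127.67251.
Field: 344.88179/20 → 17 → R, 127.67251/10 → 12 → M; chars RM.
Square: 4.88179/2 → 2, 7.67251/1 → 7; chars 27.
Subsquare: 0.88179/0.0833333 → 10 → k, 0.67251/0.0416667 → 16 → q; chars kq.
Extended square: 0.04846/0.00833333 → 5, 0.00585/0.00416667 → 1; chars 51.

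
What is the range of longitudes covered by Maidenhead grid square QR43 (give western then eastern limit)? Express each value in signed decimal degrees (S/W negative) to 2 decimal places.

148.00, 150.00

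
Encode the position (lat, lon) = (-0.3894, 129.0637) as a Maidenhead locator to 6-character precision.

PI49mo

Add 180° to longitude and 90° to latitude: 309.0637, 89.6106.
Field: lon ⌊309.0637/20⌋ = 15 → P; lat ⌊89.6106/10⌋ = 8 → I.
Square: lon ⌊9.0637/2⌋ = 4; lat ⌊9.6106/1⌋ = 9.
Subsquare: lon ⌊1.0637/0.0833333⌋ = 12 → m; lat ⌊0.6106/0.0416667⌋ = 14 → o.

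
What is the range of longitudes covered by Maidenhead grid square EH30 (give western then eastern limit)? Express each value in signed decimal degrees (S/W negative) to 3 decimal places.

-94.000, -92.000

Field E=4, H=7: +4·20° lon, +7·10° lat → SW at lon -100°, lat -20°.
Square 3, 0: +3·2° lon, +0·1° lat → SW at lon -94°, lat -20°.
Cell spans 2° lon × 1° lat.
west -94.000, east -92.000.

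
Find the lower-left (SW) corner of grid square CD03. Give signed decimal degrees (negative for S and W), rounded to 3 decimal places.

-57.000, -140.000

Field C=2, D=3: +2·20° lon, +3·10° lat → SW at lon -140°, lat -60°.
Square 0, 3: +0·2° lon, +3·1° lat → SW at lon -140°, lat -57°.
latitude -57.000, longitude -140.000.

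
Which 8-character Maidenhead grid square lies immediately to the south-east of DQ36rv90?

DQ36su09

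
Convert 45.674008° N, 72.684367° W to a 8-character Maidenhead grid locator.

FN35pq71

Offset from 180°W / 90°S: lon 107.31563°, lat 135.67401°.
Field (20°×10°, letters A–R): lon ⌊107.31563/20⌋ = 5 → F; lat ⌊135.67401/10⌋ = 13 → N.
Square (2°×1°, digits 0–9): lon ⌊7.31563/2⌋ = 3; lat ⌊5.67401/1⌋ = 5.
Subsquare (5′×2.5′, letters a–x): lon ⌊1.31563/0.0833333⌋ = 15 → p; lat ⌊0.67401/0.0416667⌋ = 16 → q.
Extended square (30″×15″, digits 0–9): lon ⌊0.06563/0.00833333⌋ = 7; lat ⌊0.00734/0.00416667⌋ = 1.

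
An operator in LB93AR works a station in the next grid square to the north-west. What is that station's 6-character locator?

LB83xs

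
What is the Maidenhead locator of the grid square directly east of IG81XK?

Longitude subsquare x = 23; +1 → 24, wraps to 0 = a, carry into square.
Longitude square 8; +1 → 9.
The latitude characters are unchanged.

IG91ak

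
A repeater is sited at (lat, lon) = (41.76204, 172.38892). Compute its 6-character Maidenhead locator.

RN61es

Add 180° to longitude and 90° to latitude: 352.3889, 131.7620.
Field: 352.3889/20 → 17 → R, 131.7620/10 → 13 → N; chars RN.
Square: 12.3889/2 → 6, 1.7620/1 → 1; chars 61.
Subsquare: 0.3889/0.0833333 → 4 → e, 0.7620/0.0416667 → 18 → s; chars es.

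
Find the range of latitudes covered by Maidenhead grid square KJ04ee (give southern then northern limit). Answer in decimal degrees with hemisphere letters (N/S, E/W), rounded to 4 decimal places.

Field K=10, J=9: +10·20° lon, +9·10° lat → SW at lon 20°, lat 0°.
Square 0, 4: +0·2° lon, +4·1° lat → SW at lon 20°, lat 4°.
Subsquare e=4, e=4: +4·0.0833333° lon, +4·0.0416667° lat → SW at lon 20.3333°, lat 4.16667°.
Cell spans 0.0833333° lon × 0.0416667° lat.
south 4.1667° N, north 4.2083° N.

4.1667° N, 4.2083° N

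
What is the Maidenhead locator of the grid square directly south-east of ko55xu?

KO65at

Longitude subsquare x = 23; +1 → 24, wraps to 0 = a, carry into square.
Longitude square 5; +1 → 6.
Latitude subsquare u = 20; −1 → 19 = t.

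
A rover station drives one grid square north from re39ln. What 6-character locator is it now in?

RE39lo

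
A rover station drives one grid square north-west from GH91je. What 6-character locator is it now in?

GH91if

Longitude subsquare j = 9; −1 → 8 = i.
Latitude subsquare e = 4; +1 → 5 = f.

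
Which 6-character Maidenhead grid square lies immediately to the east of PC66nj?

PC66oj

Longitude subsquare n = 13; +1 → 14 = o.
The latitude characters are unchanged.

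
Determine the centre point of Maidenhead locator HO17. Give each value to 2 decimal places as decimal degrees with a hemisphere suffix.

57.50° N, 37.00° W

Field H=7, O=14: +7·20° lon, +14·10° lat → SW at lon -40°, lat 50°.
Square 1, 7: +1·2° lon, +7·1° lat → SW at lon -38°, lat 57°.
Cell spans 2° lon × 1° lat. Centre is SW corner plus half of each.
latitude 57.50° N, longitude 37.00° W.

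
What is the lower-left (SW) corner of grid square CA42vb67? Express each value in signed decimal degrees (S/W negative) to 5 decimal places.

-87.92917, -130.20000

Field C=2, A=0: +2·20° lon, +0·10° lat → SW at lon -140°, lat -90°.
Square 4, 2: +4·2° lon, +2·1° lat → SW at lon -132°, lat -88°.
Subsquare v=21, b=1: +21·0.0833333° lon, +1·0.0416667° lat → SW at lon -130.25°, lat -87.9583°.
Extended square 6, 7: +6·0.00833333° lon, +7·0.00416667° lat → SW at lon -130.2°, lat -87.9292°.
latitude -87.92917, longitude -130.20000.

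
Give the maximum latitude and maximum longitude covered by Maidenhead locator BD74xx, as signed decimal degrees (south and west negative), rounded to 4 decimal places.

Field B=1, D=3: +1·20° lon, +3·10° lat → SW at lon -160°, lat -60°.
Square 7, 4: +7·2° lon, +4·1° lat → SW at lon -146°, lat -56°.
Subsquare x=23, x=23: +23·0.0833333° lon, +23·0.0416667° lat → SW at lon -144.083°, lat -55.0417°.
Cell spans 0.0833333° lon × 0.0416667° lat. NE corner is SW corner plus one full cell.
latitude -55.0000, longitude -144.0000.

-55.0000, -144.0000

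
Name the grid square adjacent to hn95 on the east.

IN05

Longitude square 9; +1 → 10, wraps to 0, carry into field.
Longitude field H = 7; +1 → 8 = I.
The latitude characters are unchanged.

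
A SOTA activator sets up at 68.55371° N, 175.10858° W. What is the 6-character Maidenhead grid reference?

Shift to the Maidenhead origin (180°W, 90°S): lon 4.8914, lat 158.5537.
Field (20°×10°, letters A–R): lon ⌊4.8914/20⌋ = 0 → A; lat ⌊158.5537/10⌋ = 15 → P.
Square (2°×1°, digits 0–9): lon ⌊4.8914/2⌋ = 2; lat ⌊8.5537/1⌋ = 8.
Subsquare (5′×2.5′, letters a–x): lon ⌊0.8914/0.0833333⌋ = 10 → k; lat ⌊0.5537/0.0416667⌋ = 13 → n.

AP28kn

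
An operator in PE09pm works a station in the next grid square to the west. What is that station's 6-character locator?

Longitude subsquare p = 15; −1 → 14 = o.
The latitude characters are unchanged.

PE09om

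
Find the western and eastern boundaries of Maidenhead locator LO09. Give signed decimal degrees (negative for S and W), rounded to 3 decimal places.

40.000, 42.000

Field L=11, O=14: +11·20° lon, +14·10° lat → SW at lon 40°, lat 50°.
Square 0, 9: +0·2° lon, +9·1° lat → SW at lon 40°, lat 59°.
Cell spans 2° lon × 1° lat.
west 40.000, east 42.000.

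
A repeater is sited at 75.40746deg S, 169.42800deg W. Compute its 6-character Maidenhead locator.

AB54go

Shift to the Maidenhead origin (180°W, 90°S): lon 10.5720, lat 14.5925.
Field: lon ⌊10.5720/20⌋ = 0 → A; lat ⌊14.5925/10⌋ = 1 → B.
Square: lon ⌊10.5720/2⌋ = 5; lat ⌊4.5925/1⌋ = 4.
Subsquare: lon ⌊0.5720/0.0833333⌋ = 6 → g; lat ⌊0.5925/0.0416667⌋ = 14 → o.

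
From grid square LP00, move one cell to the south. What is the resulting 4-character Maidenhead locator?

Latitude square 0; −1 → -1, wraps to 9, carry into field.
Latitude field P = 15; −1 → 14 = O.
The longitude characters are unchanged.

LO09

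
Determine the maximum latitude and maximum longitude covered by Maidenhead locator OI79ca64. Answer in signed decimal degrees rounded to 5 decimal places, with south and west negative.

Field O=14, I=8: +14·20° lon, +8·10° lat → SW at lon 100°, lat -10°.
Square 7, 9: +7·2° lon, +9·1° lat → SW at lon 114°, lat -1°.
Subsquare c=2, a=0: +2·0.0833333° lon, +0·0.0416667° lat → SW at lon 114.167°, lat -1°.
Extended square 6, 4: +6·0.00833333° lon, +4·0.00416667° lat → SW at lon 114.217°, lat -0.983333°.
Cell spans 0.00833333° lon × 0.00416667° lat. NE corner is SW corner plus one full cell.
latitude -0.97917, longitude 114.22500.

-0.97917, 114.22500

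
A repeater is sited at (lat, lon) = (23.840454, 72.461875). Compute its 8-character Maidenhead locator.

ML63fu51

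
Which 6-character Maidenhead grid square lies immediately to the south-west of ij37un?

IJ37tm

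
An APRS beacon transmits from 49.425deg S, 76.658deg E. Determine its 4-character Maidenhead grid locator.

ME80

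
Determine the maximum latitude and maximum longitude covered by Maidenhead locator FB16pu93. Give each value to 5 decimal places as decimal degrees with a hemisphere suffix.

73.15000° S, 76.66667° W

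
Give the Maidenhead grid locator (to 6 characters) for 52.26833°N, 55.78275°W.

Shift to the Maidenhead origin (180°W, 90°S): lon 124.2173, lat 142.2683.
Field: lon ⌊124.2173/20⌋ = 6 → G; lat ⌊142.2683/10⌋ = 14 → O.
Square: lon ⌊4.2173/2⌋ = 2; lat ⌊2.2683/1⌋ = 2.
Subsquare: lon ⌊0.2173/0.0833333⌋ = 2 → c; lat ⌊0.2683/0.0416667⌋ = 6 → g.

GO22cg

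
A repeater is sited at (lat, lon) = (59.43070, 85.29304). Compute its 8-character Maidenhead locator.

Offset from 180°W / 90°S: lon 265.29304°, lat 149.43070°.
Field: lon ⌊265.29304/20⌋ = 13 → N; lat ⌊149.43070/10⌋ = 14 → O.
Square: lon ⌊5.29304/2⌋ = 2; lat ⌊9.43070/1⌋ = 9.
Subsquare: lon ⌊1.29304/0.0833333⌋ = 15 → p; lat ⌊0.43070/0.0416667⌋ = 10 → k.
Extended square: lon ⌊0.04304/0.00833333⌋ = 5; lat ⌊0.01403/0.00416667⌋ = 3.

NO29pk53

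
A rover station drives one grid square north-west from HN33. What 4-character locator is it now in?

Longitude square 3; −1 → 2.
Latitude square 3; +1 → 4.

HN24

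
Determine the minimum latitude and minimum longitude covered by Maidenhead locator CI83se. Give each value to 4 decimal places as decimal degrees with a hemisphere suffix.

6.8333° S, 122.5000° W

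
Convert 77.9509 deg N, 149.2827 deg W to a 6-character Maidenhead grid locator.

BQ57iw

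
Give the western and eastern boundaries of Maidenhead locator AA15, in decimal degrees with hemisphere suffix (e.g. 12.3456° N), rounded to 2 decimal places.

Field A=0, A=0: +0·20° lon, +0·10° lat → SW at lon -180°, lat -90°.
Square 1, 5: +1·2° lon, +5·1° lat → SW at lon -178°, lat -85°.
Cell spans 2° lon × 1° lat.
west 178.00° W, east 176.00° W.

178.00° W, 176.00° W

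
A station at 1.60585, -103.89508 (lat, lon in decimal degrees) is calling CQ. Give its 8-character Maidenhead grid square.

DJ81bo25

Add 180° to longitude and 90° to latitude: 76.10492, 91.60585.
Field: 76.10492/20 → 3 → D, 91.60585/10 → 9 → J; chars DJ.
Square: 16.10492/2 → 8, 1.60585/1 → 1; chars 81.
Subsquare: 0.10492/0.0833333 → 1 → b, 0.60585/0.0416667 → 14 → o; chars bo.
Extended square: 0.02159/0.00833333 → 2, 0.02252/0.00416667 → 5; chars 25.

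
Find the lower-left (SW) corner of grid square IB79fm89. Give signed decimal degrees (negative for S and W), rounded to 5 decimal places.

-70.46250, -5.51667

Field I=8, B=1: +8·20° lon, +1·10° lat → SW at lon -20°, lat -80°.
Square 7, 9: +7·2° lon, +9·1° lat → SW at lon -6°, lat -71°.
Subsquare f=5, m=12: +5·0.0833333° lon, +12·0.0416667° lat → SW at lon -5.58333°, lat -70.5°.
Extended square 8, 9: +8·0.00833333° lon, +9·0.00416667° lat → SW at lon -5.51667°, lat -70.4625°.
latitude -70.46250, longitude -5.51667.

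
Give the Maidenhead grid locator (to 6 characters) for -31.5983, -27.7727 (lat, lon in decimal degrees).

HF68cj

Add 180° to longitude and 90° to latitude: 152.2273, 58.4017.
Field (20°×10°, letters A–R): 152.2273/20 → 7 → H, 58.4017/10 → 5 → F; chars HF.
Square (2°×1°, digits 0–9): 12.2273/2 → 6, 8.4017/1 → 8; chars 68.
Subsquare (5′×2.5′, letters a–x): 0.2273/0.0833333 → 2 → c, 0.4017/0.0416667 → 9 → j; chars cj.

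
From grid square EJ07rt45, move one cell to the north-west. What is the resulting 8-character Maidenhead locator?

EJ07rt36

Longitude extended square 4; −1 → 3.
Latitude extended square 5; +1 → 6.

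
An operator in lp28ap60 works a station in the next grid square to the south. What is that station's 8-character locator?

Latitude extended square 0; −1 → -1, wraps to 9, carry into subsquare.
Latitude subsquare p = 15; −1 → 14 = o.
The longitude characters are unchanged.

LP28ao69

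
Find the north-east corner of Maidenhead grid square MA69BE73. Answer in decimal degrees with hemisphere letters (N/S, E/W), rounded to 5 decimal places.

80.81667° S, 72.15000° E

Field M=12, A=0: +12·20° lon, +0·10° lat → SW at lon 60°, lat -90°.
Square 6, 9: +6·2° lon, +9·1° lat → SW at lon 72°, lat -81°.
Subsquare b=1, e=4: +1·0.0833333° lon, +4·0.0416667° lat → SW at lon 72.0833°, lat -80.8333°.
Extended square 7, 3: +7·0.00833333° lon, +3·0.00416667° lat → SW at lon 72.1417°, lat -80.8208°.
Cell spans 0.00833333° lon × 0.00416667° lat. NE corner is SW corner plus one full cell.
latitude 80.81667° S, longitude 72.15000° E.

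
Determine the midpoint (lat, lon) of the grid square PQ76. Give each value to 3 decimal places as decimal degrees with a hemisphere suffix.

Field P=15, Q=16: +15·20° lon, +16·10° lat → SW at lon 120°, lat 70°.
Square 7, 6: +7·2° lon, +6·1° lat → SW at lon 134°, lat 76°.
Cell spans 2° lon × 1° lat. Centre is SW corner plus half of each.
latitude 76.500° N, longitude 135.000° E.

76.500° N, 135.000° E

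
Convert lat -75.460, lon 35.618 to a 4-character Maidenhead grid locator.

KB74

Offset from 180°W / 90°S: lon 215.62°, lat 14.54°.
Field (20°×10°, letters A–R): lon ⌊215.62/20⌋ = 10 → K; lat ⌊14.54/10⌋ = 1 → B.
Square (2°×1°, digits 0–9): lon ⌊15.62/2⌋ = 7; lat ⌊4.54/1⌋ = 4.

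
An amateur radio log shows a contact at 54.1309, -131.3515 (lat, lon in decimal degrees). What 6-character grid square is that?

CO44hd

Add 180° to longitude and 90° to latitude: 48.6485, 144.1309.
Field (20°×10°, letters A–R): lon ⌊48.6485/20⌋ = 2 → C; lat ⌊144.1309/10⌋ = 14 → O.
Square (2°×1°, digits 0–9): lon ⌊8.6485/2⌋ = 4; lat ⌊4.1309/1⌋ = 4.
Subsquare (5′×2.5′, letters a–x): lon ⌊0.6485/0.0833333⌋ = 7 → h; lat ⌊0.1309/0.0416667⌋ = 3 → d.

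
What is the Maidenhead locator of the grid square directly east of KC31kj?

Longitude subsquare k = 10; +1 → 11 = l.
The latitude characters are unchanged.

KC31lj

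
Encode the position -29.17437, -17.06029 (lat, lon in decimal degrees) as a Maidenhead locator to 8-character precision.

Add 180° to longitude and 90° to latitude: 162.93971, 60.82563.
Field: lon ⌊162.93971/20⌋ = 8 → I; lat ⌊60.82563/10⌋ = 6 → G.
Square: lon ⌊2.93971/2⌋ = 1; lat ⌊0.82563/1⌋ = 0.
Subsquare: lon ⌊0.93971/0.0833333⌋ = 11 → l; lat ⌊0.82563/0.0416667⌋ = 19 → t.
Extended square: lon ⌊0.02304/0.00833333⌋ = 2; lat ⌊0.03396/0.00416667⌋ = 8.

IG10lt28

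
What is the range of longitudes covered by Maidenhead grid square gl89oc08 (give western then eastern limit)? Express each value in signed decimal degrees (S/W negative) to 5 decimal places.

-42.83333, -42.82500

Field G=6, L=11: +6·20° lon, +11·10° lat → SW at lon -60°, lat 20°.
Square 8, 9: +8·2° lon, +9·1° lat → SW at lon -44°, lat 29°.
Subsquare o=14, c=2: +14·0.0833333° lon, +2·0.0416667° lat → SW at lon -42.8333°, lat 29.0833°.
Extended square 0, 8: +0·0.00833333° lon, +8·0.00416667° lat → SW at lon -42.8333°, lat 29.1167°.
Cell spans 0.00833333° lon × 0.00416667° lat.
west -42.83333, east -42.82500.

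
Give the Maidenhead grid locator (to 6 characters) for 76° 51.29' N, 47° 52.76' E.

Offset from 180°W / 90°S: lon 227.8793°, lat 166.8548°.
Field: lon ⌊227.8793/20⌋ = 11 → L; lat ⌊166.8548/10⌋ = 16 → Q.
Square: lon ⌊7.8793/2⌋ = 3; lat ⌊6.8548/1⌋ = 6.
Subsquare: lon ⌊1.8793/0.0833333⌋ = 22 → w; lat ⌊0.8548/0.0416667⌋ = 20 → u.

LQ36wu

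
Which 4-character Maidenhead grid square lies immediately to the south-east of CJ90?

DI09

Longitude square 9; +1 → 10, wraps to 0, carry into field.
Longitude field C = 2; +1 → 3 = D.
Latitude square 0; −1 → -1, wraps to 9, carry into field.
Latitude field J = 9; −1 → 8 = I.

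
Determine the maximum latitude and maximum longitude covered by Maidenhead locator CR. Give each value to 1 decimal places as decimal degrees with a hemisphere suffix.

90.0° N, 120.0° W

Field C=2, R=17: +2·20° lon, +17·10° lat → SW at lon -140°, lat 80°.
Cell spans 20° lon × 10° lat. NE corner is SW corner plus one full cell.
latitude 90.0° N, longitude 120.0° W.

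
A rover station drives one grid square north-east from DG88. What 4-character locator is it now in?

DG99

Longitude square 8; +1 → 9.
Latitude square 8; +1 → 9.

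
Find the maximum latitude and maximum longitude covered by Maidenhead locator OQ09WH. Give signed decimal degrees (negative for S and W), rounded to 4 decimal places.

Field O=14, Q=16: +14·20° lon, +16·10° lat → SW at lon 100°, lat 70°.
Square 0, 9: +0·2° lon, +9·1° lat → SW at lon 100°, lat 79°.
Subsquare w=22, h=7: +22·0.0833333° lon, +7·0.0416667° lat → SW at lon 101.833°, lat 79.2917°.
Cell spans 0.0833333° lon × 0.0416667° lat. NE corner is SW corner plus one full cell.
latitude 79.3333, longitude 101.9167.

79.3333, 101.9167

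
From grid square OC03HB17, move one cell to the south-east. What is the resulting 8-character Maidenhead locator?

OC03hb26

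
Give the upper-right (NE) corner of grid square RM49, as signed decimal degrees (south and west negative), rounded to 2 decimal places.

Field R=17, M=12: +17·20° lon, +12·10° lat → SW at lon 160°, lat 30°.
Square 4, 9: +4·2° lon, +9·1° lat → SW at lon 168°, lat 39°.
Cell spans 2° lon × 1° lat. NE corner is SW corner plus one full cell.
latitude 40.00, longitude 170.00.

40.00, 170.00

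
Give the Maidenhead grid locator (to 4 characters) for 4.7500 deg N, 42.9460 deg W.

GJ84

Shift to the Maidenhead origin (180°W, 90°S): lon 137.05, lat 94.75.
Field: 137.05/20 → 6 → G, 94.75/10 → 9 → J; chars GJ.
Square: 17.05/2 → 8, 4.75/1 → 4; chars 84.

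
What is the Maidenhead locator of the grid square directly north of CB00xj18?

CB00xj19

Latitude extended square 8; +1 → 9.
The longitude characters are unchanged.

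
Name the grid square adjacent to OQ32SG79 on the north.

OQ32sh70

Latitude extended square 9; +1 → 10, wraps to 0, carry into subsquare.
Latitude subsquare g = 6; +1 → 7 = h.
The longitude characters are unchanged.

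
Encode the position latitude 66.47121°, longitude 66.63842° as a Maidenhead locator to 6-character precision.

Shift to the Maidenhead origin (180°W, 90°S): lon 246.6384, lat 156.4712.
Field (20°×10°, letters A–R): lon ⌊246.6384/20⌋ = 12 → M; lat ⌊156.4712/10⌋ = 15 → P.
Square (2°×1°, digits 0–9): lon ⌊6.6384/2⌋ = 3; lat ⌊6.4712/1⌋ = 6.
Subsquare (5′×2.5′, letters a–x): lon ⌊0.6384/0.0833333⌋ = 7 → h; lat ⌊0.4712/0.0416667⌋ = 11 → l.

MP36hl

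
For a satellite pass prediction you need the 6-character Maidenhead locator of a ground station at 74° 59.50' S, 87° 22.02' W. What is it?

EB65ha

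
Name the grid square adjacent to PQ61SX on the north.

Latitude subsquare x = 23; +1 → 24, wraps to 0 = a, carry into square.
Latitude square 1; +1 → 2.
The longitude characters are unchanged.

PQ62sa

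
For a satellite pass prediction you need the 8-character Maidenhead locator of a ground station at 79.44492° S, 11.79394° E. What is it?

JB50vn53

Shift to the Maidenhead origin (180°W, 90°S): lon 191.79394, lat 10.55508.
Field: lon ⌊191.79394/20⌋ = 9 → J; lat ⌊10.55508/10⌋ = 1 → B.
Square: lon ⌊11.79394/2⌋ = 5; lat ⌊0.55508/1⌋ = 0.
Subsquare: lon ⌊1.79394/0.0833333⌋ = 21 → v; lat ⌊0.55508/0.0416667⌋ = 13 → n.
Extended square: lon ⌊0.04394/0.00833333⌋ = 5; lat ⌊0.01341/0.00416667⌋ = 3.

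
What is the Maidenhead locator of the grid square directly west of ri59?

RI49

Longitude square 5; −1 → 4.
The latitude characters are unchanged.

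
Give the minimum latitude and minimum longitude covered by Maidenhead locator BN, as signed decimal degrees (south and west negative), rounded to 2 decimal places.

40.00, -160.00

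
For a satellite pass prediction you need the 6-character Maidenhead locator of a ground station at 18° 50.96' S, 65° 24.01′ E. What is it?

MH21qd

Offset from 180°W / 90°S: lon 245.4002°, lat 71.1507°.
Field (20°×10°, letters A–R): lon ⌊245.4002/20⌋ = 12 → M; lat ⌊71.1507/10⌋ = 7 → H.
Square (2°×1°, digits 0–9): lon ⌊5.4002/2⌋ = 2; lat ⌊1.1507/1⌋ = 1.
Subsquare (5′×2.5′, letters a–x): lon ⌊1.4002/0.0833333⌋ = 16 → q; lat ⌊0.1507/0.0416667⌋ = 3 → d.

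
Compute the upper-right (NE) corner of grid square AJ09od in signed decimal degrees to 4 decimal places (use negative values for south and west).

Field A=0, J=9: +0·20° lon, +9·10° lat → SW at lon -180°, lat 0°.
Square 0, 9: +0·2° lon, +9·1° lat → SW at lon -180°, lat 9°.
Subsquare o=14, d=3: +14·0.0833333° lon, +3·0.0416667° lat → SW at lon -178.833°, lat 9.125°.
Cell spans 0.0833333° lon × 0.0416667° lat. NE corner is SW corner plus one full cell.
latitude 9.1667, longitude -178.7500.

9.1667, -178.7500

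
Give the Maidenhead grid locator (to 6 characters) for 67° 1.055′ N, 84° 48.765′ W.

EP77oa

Add 180° to longitude and 90° to latitude: 95.1873, 157.0176.
Field: lon ⌊95.1873/20⌋ = 4 → E; lat ⌊157.0176/10⌋ = 15 → P.
Square: lon ⌊15.1873/2⌋ = 7; lat ⌊7.0176/1⌋ = 7.
Subsquare: lon ⌊1.1873/0.0833333⌋ = 14 → o; lat ⌊0.0176/0.0416667⌋ = 0 → a.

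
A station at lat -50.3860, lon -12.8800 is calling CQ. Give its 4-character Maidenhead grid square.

Offset from 180°W / 90°S: lon 167.12°, lat 39.61°.
Field: 167.12/20 → 8 → I, 39.61/10 → 3 → D; chars ID.
Square: 7.12/2 → 3, 9.61/1 → 9; chars 39.

ID39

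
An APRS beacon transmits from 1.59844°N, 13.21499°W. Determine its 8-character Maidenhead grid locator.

IJ31jo43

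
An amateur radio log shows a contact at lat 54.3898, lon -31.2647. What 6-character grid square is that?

HO44ij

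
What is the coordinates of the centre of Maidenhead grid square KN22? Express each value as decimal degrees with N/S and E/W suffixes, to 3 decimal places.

42.500° N, 25.000° E

Field K=10, N=13: +10·20° lon, +13·10° lat → SW at lon 20°, lat 40°.
Square 2, 2: +2·2° lon, +2·1° lat → SW at lon 24°, lat 42°.
Cell spans 2° lon × 1° lat. Centre is SW corner plus half of each.
latitude 42.500° N, longitude 25.000° E.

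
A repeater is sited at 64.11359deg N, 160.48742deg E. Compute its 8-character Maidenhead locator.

RP04fc87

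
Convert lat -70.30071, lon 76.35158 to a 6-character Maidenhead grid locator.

MB89eq

Add 180° to longitude and 90° to latitude: 256.3516, 19.6993.
Field (20°×10°, letters A–R): lon ⌊256.3516/20⌋ = 12 → M; lat ⌊19.6993/10⌋ = 1 → B.
Square (2°×1°, digits 0–9): lon ⌊16.3516/2⌋ = 8; lat ⌊9.6993/1⌋ = 9.
Subsquare (5′×2.5′, letters a–x): lon ⌊0.3516/0.0833333⌋ = 4 → e; lat ⌊0.6993/0.0416667⌋ = 16 → q.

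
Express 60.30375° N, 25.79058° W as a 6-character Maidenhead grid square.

Offset from 180°W / 90°S: lon 154.2094°, lat 150.3038°.
Field: 154.2094/20 → 7 → H, 150.3038/10 → 15 → P; chars HP.
Square: 14.2094/2 → 7, 0.3038/1 → 0; chars 70.
Subsquare: 0.2094/0.0833333 → 2 → c, 0.3038/0.0416667 → 7 → h; chars ch.

HP70ch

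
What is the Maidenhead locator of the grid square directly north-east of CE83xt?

CE93au

Longitude subsquare x = 23; +1 → 24, wraps to 0 = a, carry into square.
Longitude square 8; +1 → 9.
Latitude subsquare t = 19; +1 → 20 = u.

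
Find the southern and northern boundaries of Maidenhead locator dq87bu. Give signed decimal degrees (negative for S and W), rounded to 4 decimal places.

77.8333, 77.8750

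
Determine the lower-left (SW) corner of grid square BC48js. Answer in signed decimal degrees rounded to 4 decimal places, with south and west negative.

-61.2500, -151.2500

Field B=1, C=2: +1·20° lon, +2·10° lat → SW at lon -160°, lat -70°.
Square 4, 8: +4·2° lon, +8·1° lat → SW at lon -152°, lat -62°.
Subsquare j=9, s=18: +9·0.0833333° lon, +18·0.0416667° lat → SW at lon -151.25°, lat -61.25°.
latitude -61.2500, longitude -151.2500.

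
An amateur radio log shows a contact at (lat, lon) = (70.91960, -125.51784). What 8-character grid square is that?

CQ70fw70

Offset from 180°W / 90°S: lon 54.48216°, lat 160.91960°.
Field: lon ⌊54.48216/20⌋ = 2 → C; lat ⌊160.91960/10⌋ = 16 → Q.
Square: lon ⌊14.48216/2⌋ = 7; lat ⌊0.91960/1⌋ = 0.
Subsquare: lon ⌊0.48216/0.0833333⌋ = 5 → f; lat ⌊0.91960/0.0416667⌋ = 22 → w.
Extended square: lon ⌊0.06549/0.00833333⌋ = 7; lat ⌊0.00293/0.00416667⌋ = 0.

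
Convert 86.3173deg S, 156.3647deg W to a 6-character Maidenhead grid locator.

BA13tq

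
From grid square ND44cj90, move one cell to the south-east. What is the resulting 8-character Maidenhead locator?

Longitude extended square 9; +1 → 10, wraps to 0, carry into subsquare.
Longitude subsquare c = 2; +1 → 3 = d.
Latitude extended square 0; −1 → -1, wraps to 9, carry into subsquare.
Latitude subsquare j = 9; −1 → 8 = i.

ND44di09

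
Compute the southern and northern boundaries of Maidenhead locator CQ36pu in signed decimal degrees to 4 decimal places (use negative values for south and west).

Field C=2, Q=16: +2·20° lon, +16·10° lat → SW at lon -140°, lat 70°.
Square 3, 6: +3·2° lon, +6·1° lat → SW at lon -134°, lat 76°.
Subsquare p=15, u=20: +15·0.0833333° lon, +20·0.0416667° lat → SW at lon -132.75°, lat 76.8333°.
Cell spans 0.0833333° lon × 0.0416667° lat.
south 76.8333, north 76.8750.

76.8333, 76.8750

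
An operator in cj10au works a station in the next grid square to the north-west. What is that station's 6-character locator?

CJ00xv

Longitude subsquare a = 0; −1 → -1, wraps to 23 = x, carry into square.
Longitude square 1; −1 → 0.
Latitude subsquare u = 20; +1 → 21 = v.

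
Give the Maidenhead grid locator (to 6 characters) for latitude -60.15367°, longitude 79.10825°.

Offset from 180°W / 90°S: lon 259.1082°, lat 29.8463°.
Field: 259.1082/20 → 12 → M, 29.8463/10 → 2 → C; chars MC.
Square: 19.1082/2 → 9, 9.8463/1 → 9; chars 99.
Subsquare: 1.1082/0.0833333 → 13 → n, 0.8463/0.0416667 → 20 → u; chars nu.

MC99nu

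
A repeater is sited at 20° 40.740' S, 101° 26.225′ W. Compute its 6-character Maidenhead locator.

Add 180° to longitude and 90° to latitude: 78.5629, 69.3210.
Field: 78.5629/20 → 3 → D, 69.3210/10 → 6 → G; chars DG.
Square: 18.5629/2 → 9, 9.3210/1 → 9; chars 99.
Subsquare: 0.5629/0.0833333 → 6 → g, 0.3210/0.0416667 → 7 → h; chars gh.

DG99gh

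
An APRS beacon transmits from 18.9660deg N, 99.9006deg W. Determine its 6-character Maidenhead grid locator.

EK08bx

Offset from 180°W / 90°S: lon 80.0994°, lat 108.9660°.
Field: 80.0994/20 → 4 → E, 108.9660/10 → 10 → K; chars EK.
Square: 0.0994/2 → 0, 8.9660/1 → 8; chars 08.
Subsquare: 0.0994/0.0833333 → 1 → b, 0.9660/0.0416667 → 23 → x; chars bx.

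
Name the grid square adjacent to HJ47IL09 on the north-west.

Longitude extended square 0; −1 → -1, wraps to 9, carry into subsquare.
Longitude subsquare i = 8; −1 → 7 = h.
Latitude extended square 9; +1 → 10, wraps to 0, carry into subsquare.
Latitude subsquare l = 11; +1 → 12 = m.

HJ47hm90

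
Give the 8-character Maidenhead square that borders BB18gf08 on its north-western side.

Longitude extended square 0; −1 → -1, wraps to 9, carry into subsquare.
Longitude subsquare g = 6; −1 → 5 = f.
Latitude extended square 8; +1 → 9.

BB18ff99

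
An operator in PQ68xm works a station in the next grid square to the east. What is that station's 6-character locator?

Longitude subsquare x = 23; +1 → 24, wraps to 0 = a, carry into square.
Longitude square 6; +1 → 7.
The latitude characters are unchanged.

PQ78am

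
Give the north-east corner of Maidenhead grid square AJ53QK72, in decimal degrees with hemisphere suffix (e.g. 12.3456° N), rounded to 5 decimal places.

Field A=0, J=9: +0·20° lon, +9·10° lat → SW at lon -180°, lat 0°.
Square 5, 3: +5·2° lon, +3·1° lat → SW at lon -170°, lat 3°.
Subsquare q=16, k=10: +16·0.0833333° lon, +10·0.0416667° lat → SW at lon -168.667°, lat 3.41667°.
Extended square 7, 2: +7·0.00833333° lon, +2·0.00416667° lat → SW at lon -168.608°, lat 3.425°.
Cell spans 0.00833333° lon × 0.00416667° lat. NE corner is SW corner plus one full cell.
latitude 3.42917° N, longitude 168.60000° W.

3.42917° N, 168.60000° W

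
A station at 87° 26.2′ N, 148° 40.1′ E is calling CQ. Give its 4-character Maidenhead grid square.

Shift to the Maidenhead origin (180°W, 90°S): lon 328.67, lat 177.44.
Field: 328.67/20 → 16 → Q, 177.44/10 → 17 → R; chars QR.
Square: 8.67/2 → 4, 7.44/1 → 7; chars 47.

QR47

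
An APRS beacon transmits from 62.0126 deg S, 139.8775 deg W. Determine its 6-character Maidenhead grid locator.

Add 180° to longitude and 90° to latitude: 40.1225, 27.9874.
Field: lon ⌊40.1225/20⌋ = 2 → C; lat ⌊27.9874/10⌋ = 2 → C.
Square: lon ⌊0.1225/2⌋ = 0; lat ⌊7.9874/1⌋ = 7.
Subsquare: lon ⌊0.1225/0.0833333⌋ = 1 → b; lat ⌊0.9874/0.0416667⌋ = 23 → x.

CC07bx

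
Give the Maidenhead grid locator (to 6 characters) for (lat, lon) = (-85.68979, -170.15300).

Add 180° to longitude and 90° to latitude: 9.8470, 4.3102.
Field (20°×10°, letters A–R): lon ⌊9.8470/20⌋ = 0 → A; lat ⌊4.3102/10⌋ = 0 → A.
Square (2°×1°, digits 0–9): lon ⌊9.8470/2⌋ = 4; lat ⌊4.3102/1⌋ = 4.
Subsquare (5′×2.5′, letters a–x): lon ⌊1.8470/0.0833333⌋ = 22 → w; lat ⌊0.3102/0.0416667⌋ = 7 → h.

AA44wh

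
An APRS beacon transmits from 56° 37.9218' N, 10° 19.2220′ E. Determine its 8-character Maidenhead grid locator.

Shift to the Maidenhead origin (180°W, 90°S): lon 190.32037, lat 146.63203.
Field (20°×10°, letters A–R): 190.32037/20 → 9 → J, 146.63203/10 → 14 → O; chars JO.
Square (2°×1°, digits 0–9): 10.32037/2 → 5, 6.63203/1 → 6; chars 56.
Subsquare (5′×2.5′, letters a–x): 0.32037/0.0833333 → 3 → d, 0.63203/0.0416667 → 15 → p; chars dp.
Extended square (30″×15″, digits 0–9): 0.07037/0.00833333 → 8, 0.00703/0.00416667 → 1; chars 81.

JO56dp81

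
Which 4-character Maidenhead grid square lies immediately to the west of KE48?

Longitude square 4; −1 → 3.
The latitude characters are unchanged.

KE38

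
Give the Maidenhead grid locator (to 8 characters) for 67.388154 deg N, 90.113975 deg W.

Shift to the Maidenhead origin (180°W, 90°S): lon 89.88603, lat 157.38815.
Field: lon ⌊89.88603/20⌋ = 4 → E; lat ⌊157.38815/10⌋ = 15 → P.
Square: lon ⌊9.88603/2⌋ = 4; lat ⌊7.38815/1⌋ = 7.
Subsquare: lon ⌊1.88603/0.0833333⌋ = 22 → w; lat ⌊0.38815/0.0416667⌋ = 9 → j.
Extended square: lon ⌊0.05269/0.00833333⌋ = 6; lat ⌊0.01315/0.00416667⌋ = 3.

EP47wj63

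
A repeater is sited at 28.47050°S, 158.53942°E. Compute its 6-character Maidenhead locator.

QG91gm

Add 180° to longitude and 90° to latitude: 338.5394, 61.5295.
Field (20°×10°, letters A–R): lon ⌊338.5394/20⌋ = 16 → Q; lat ⌊61.5295/10⌋ = 6 → G.
Square (2°×1°, digits 0–9): lon ⌊18.5394/2⌋ = 9; lat ⌊1.5295/1⌋ = 1.
Subsquare (5′×2.5′, letters a–x): lon ⌊0.5394/0.0833333⌋ = 6 → g; lat ⌊0.5295/0.0416667⌋ = 12 → m.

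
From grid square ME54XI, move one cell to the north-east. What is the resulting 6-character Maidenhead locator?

ME64aj

Longitude subsquare x = 23; +1 → 24, wraps to 0 = a, carry into square.
Longitude square 5; +1 → 6.
Latitude subsquare i = 8; +1 → 9 = j.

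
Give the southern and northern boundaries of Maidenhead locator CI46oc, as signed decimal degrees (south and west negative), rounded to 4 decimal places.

-3.9167, -3.8750

Field C=2, I=8: +2·20° lon, +8·10° lat → SW at lon -140°, lat -10°.
Square 4, 6: +4·2° lon, +6·1° lat → SW at lon -132°, lat -4°.
Subsquare o=14, c=2: +14·0.0833333° lon, +2·0.0416667° lat → SW at lon -130.833°, lat -3.91667°.
Cell spans 0.0833333° lon × 0.0416667° lat.
south -3.9167, north -3.8750.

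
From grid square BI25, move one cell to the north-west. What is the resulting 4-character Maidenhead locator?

BI16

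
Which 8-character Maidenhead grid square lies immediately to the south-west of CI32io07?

CI32ho96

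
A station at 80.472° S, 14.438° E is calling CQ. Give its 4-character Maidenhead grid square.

Shift to the Maidenhead origin (180°W, 90°S): lon 194.44, lat 9.53.
Field (20°×10°, letters A–R): 194.44/20 → 9 → J, 9.53/10 → 0 → A; chars JA.
Square (2°×1°, digits 0–9): 14.44/2 → 7, 9.53/1 → 9; chars 79.

JA79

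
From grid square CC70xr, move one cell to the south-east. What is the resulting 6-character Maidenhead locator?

CC80aq

Longitude subsquare x = 23; +1 → 24, wraps to 0 = a, carry into square.
Longitude square 7; +1 → 8.
Latitude subsquare r = 17; −1 → 16 = q.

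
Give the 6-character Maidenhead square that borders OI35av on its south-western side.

OI25xu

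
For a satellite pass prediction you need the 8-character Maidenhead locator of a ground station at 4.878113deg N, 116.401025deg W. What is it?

Add 180° to longitude and 90° to latitude: 63.59897, 94.87811.
Field (20°×10°, letters A–R): 63.59897/20 → 3 → D, 94.87811/10 → 9 → J; chars DJ.
Square (2°×1°, digits 0–9): 3.59897/2 → 1, 4.87811/1 → 4; chars 14.
Subsquare (5′×2.5′, letters a–x): 1.59897/0.0833333 → 19 → t, 0.87811/0.0416667 → 21 → v; chars tv.
Extended square (30″×15″, digits 0–9): 0.01564/0.00833333 → 1, 0.00311/0.00416667 → 0; chars 10.

DJ14tv10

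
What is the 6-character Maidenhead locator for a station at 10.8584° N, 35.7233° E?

KK70uu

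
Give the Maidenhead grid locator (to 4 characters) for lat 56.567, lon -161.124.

Shift to the Maidenhead origin (180°W, 90°S): lon 18.88, lat 146.57.
Field (20°×10°, letters A–R): lon ⌊18.88/20⌋ = 0 → A; lat ⌊146.57/10⌋ = 14 → O.
Square (2°×1°, digits 0–9): lon ⌊18.88/2⌋ = 9; lat ⌊6.57/1⌋ = 6.

AO96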